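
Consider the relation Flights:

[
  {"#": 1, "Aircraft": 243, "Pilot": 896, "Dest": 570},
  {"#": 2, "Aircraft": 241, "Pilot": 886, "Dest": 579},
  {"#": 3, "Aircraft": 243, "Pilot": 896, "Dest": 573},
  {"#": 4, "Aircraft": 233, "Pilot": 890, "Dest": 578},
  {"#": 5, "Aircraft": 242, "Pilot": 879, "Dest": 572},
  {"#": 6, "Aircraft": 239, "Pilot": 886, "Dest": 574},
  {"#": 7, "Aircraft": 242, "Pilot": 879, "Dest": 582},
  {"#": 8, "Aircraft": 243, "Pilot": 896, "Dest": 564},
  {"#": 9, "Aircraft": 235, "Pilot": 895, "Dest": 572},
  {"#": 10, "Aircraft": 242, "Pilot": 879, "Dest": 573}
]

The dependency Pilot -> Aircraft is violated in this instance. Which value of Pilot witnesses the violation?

886

Pilot=896: rows 1, 3, 8 → Aircraft = 243, 243, 243 ✓
Pilot=886: rows 2, 6 → Aircraft takes values {241, 239} — violation
Pilot=890: row 4 → Aircraft = 233 ✓
Pilot=879: rows 5, 7, 10 → Aircraft = 242, 242, 242 ✓
Pilot=895: row 9 → Aircraft = 235 ✓
The only Pilot value with inconsistent Aircraft is Pilot=886.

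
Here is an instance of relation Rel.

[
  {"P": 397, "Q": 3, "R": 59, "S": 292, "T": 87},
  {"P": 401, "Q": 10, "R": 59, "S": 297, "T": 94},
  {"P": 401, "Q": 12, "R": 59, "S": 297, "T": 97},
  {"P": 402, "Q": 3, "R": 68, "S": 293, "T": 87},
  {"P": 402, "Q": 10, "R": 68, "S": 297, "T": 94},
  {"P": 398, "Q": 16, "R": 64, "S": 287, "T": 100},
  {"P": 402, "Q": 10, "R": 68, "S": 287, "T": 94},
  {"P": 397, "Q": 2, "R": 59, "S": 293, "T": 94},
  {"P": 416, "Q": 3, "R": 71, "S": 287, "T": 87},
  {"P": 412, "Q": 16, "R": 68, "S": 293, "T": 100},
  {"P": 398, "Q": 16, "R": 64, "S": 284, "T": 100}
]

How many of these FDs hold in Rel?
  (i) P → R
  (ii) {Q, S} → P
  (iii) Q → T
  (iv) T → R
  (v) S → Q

(i) P → R: every LHS value maps to a single RHS value — holds.
(ii) {Q, S} → P: (Q=10, S=297): 2 rows → P takes values {401, 402} — violation — fails.
(iii) Q → T: every LHS value maps to a single RHS value — holds.
(iv) T → R: T=87: 3 rows → R takes values {59, 68, 71} — violation; T=94: 4 rows → R takes values {59, 68} — violation; T=100: 3 rows → R takes values {64, 68} — violation — fails.
(v) S → Q: S=297: 3 rows → Q takes values {10, 12} — violation; S=293: 3 rows → Q takes values {3, 2, 16} — violation; S=287: 3 rows → Q takes values {16, 10, 3} — violation — fails.
2 of the 5 dependencies hold.

2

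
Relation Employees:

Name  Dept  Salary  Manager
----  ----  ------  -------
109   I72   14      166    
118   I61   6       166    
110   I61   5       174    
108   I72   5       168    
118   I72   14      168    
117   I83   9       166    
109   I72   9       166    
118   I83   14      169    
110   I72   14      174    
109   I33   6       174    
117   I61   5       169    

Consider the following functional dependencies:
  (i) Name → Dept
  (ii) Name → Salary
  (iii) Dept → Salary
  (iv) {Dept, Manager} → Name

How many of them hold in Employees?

(i) Name → Dept: Name=109: 3 rows → Dept takes values {I72, I33} — violation; Name=118: 3 rows → Dept takes values {I61, I72, I83} — violation; Name=110: 2 rows → Dept takes values {I61, I72} — violation; Name=117: 2 rows → Dept takes values {I83, I61} — violation — fails.
(ii) Name → Salary: Name=109: 3 rows → Salary takes values {14, 9, 6} — violation; Name=118: 3 rows → Salary takes values {6, 14} — violation; Name=110: 2 rows → Salary takes values {5, 14} — violation; Name=117: 2 rows → Salary takes values {9, 5} — violation — fails.
(iii) Dept → Salary: Dept=I72: 5 rows → Salary takes values {14, 5, 9} — violation; Dept=I61: 3 rows → Salary takes values {6, 5} — violation; Dept=I83: 2 rows → Salary takes values {9, 14} — violation — fails.
(iv) {Dept, Manager} → Name: (Dept=I72, Manager=168): 2 rows → Name takes values {108, 118} — violation — fails.
None of the 4 dependencies hold.

0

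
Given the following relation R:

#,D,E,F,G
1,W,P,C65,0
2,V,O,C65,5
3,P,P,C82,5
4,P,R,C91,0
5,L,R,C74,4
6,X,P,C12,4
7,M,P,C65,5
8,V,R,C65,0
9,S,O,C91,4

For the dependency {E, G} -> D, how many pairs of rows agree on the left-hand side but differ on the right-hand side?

2

(E=P, G=5): violating pairs (3,7) — 1 pair.
(E=R, G=0): violating pairs (4,8) — 1 pair.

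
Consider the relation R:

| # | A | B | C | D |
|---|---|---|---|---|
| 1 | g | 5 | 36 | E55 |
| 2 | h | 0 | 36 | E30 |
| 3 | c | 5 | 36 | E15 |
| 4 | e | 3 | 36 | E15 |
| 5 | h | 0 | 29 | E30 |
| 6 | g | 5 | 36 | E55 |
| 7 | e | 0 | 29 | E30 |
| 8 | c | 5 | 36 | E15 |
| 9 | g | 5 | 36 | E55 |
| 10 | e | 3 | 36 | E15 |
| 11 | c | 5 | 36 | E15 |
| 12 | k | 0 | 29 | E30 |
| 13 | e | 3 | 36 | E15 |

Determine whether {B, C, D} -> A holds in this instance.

No

(B=5, C=36, D=E55): rows 1, 6, 9 → A = g, g, g ✓
(B=0, C=36, D=E30): row 2 → A = h ✓
(B=5, C=36, D=E15): rows 3, 8, 11 → A = c, c, c ✓
(B=3, C=36, D=E15): rows 4, 10, 13 → A = e, e, e ✓
(B=0, C=29, D=E30): rows 5, 7, 12 → A takes values {h, e, k} — violation
Two rows agree on {B, C, D} but differ on A, so {B, C, D} -> A does not hold.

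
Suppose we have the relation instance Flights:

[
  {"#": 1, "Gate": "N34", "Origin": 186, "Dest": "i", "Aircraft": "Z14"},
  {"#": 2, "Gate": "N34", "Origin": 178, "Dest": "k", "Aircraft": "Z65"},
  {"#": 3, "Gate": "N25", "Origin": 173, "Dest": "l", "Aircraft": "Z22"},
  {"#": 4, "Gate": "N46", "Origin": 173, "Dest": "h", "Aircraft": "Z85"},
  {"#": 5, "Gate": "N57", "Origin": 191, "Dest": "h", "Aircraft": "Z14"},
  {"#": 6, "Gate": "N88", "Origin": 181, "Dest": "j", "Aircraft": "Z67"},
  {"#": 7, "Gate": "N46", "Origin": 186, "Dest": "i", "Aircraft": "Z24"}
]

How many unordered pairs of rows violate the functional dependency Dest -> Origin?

1

Dest=i: all 2 rows agree on Origin — 0 pairs.
Dest=h: violating pairs (4,5) — 1 pair.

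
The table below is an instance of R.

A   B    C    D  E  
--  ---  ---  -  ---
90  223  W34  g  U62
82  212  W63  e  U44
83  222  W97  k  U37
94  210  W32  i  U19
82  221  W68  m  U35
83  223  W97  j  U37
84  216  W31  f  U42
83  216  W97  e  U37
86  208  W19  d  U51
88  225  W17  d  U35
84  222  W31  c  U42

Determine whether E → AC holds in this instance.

No

E=U62: 1 row → {A,C} = (90, W34) ✓
E=U44: 1 row → {A,C} = (82, W63) ✓
E=U37: 3 rows → {A,C} = (83, W97), (83, W97), (83, W97) ✓
E=U19: 1 row → {A,C} = (94, W32) ✓
E=U35: 2 rows → {A,C} takes values {(82, W68), (88, W17)} — violation
E=U42: 2 rows → {A,C} = (84, W31), (84, W31) ✓
E=U51: 1 row → {A,C} = (86, W19) ✓
Two rows agree on E but differ on AC, so E → AC does not hold.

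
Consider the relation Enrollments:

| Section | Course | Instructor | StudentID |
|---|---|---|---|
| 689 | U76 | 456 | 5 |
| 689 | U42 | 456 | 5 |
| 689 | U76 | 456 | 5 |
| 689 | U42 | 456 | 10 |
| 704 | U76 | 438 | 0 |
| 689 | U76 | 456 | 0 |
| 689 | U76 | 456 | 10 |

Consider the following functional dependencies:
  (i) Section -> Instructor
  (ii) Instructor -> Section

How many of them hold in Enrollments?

2

(i) Section -> Instructor: every LHS value maps to a single RHS value — holds.
(ii) Instructor -> Section: every LHS value maps to a single RHS value — holds.
2 of the 2 dependencies hold.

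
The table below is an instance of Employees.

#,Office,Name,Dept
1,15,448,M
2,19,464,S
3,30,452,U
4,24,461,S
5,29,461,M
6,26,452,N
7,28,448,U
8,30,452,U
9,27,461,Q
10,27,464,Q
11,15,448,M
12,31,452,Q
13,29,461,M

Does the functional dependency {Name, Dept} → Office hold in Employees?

(Name=448, Dept=M): rows 1, 11 → Office = 15, 15 ✓
(Name=464, Dept=S): row 2 → Office = 19 ✓
(Name=452, Dept=U): rows 3, 8 → Office = 30, 30 ✓
(Name=461, Dept=S): row 4 → Office = 24 ✓
(Name=461, Dept=M): rows 5, 13 → Office = 29, 29 ✓
(Name=452, Dept=N): row 6 → Office = 26 ✓
(Name=448, Dept=U): row 7 → Office = 28 ✓
(Name=461, Dept=Q): row 9 → Office = 27 ✓
(Name=464, Dept=Q): row 10 → Office = 27 ✓
(Name=452, Dept=Q): row 12 → Office = 31 ✓
Every {Name, Dept} value is associated with a single Office value, so {Name, Dept} → Office holds.

Yes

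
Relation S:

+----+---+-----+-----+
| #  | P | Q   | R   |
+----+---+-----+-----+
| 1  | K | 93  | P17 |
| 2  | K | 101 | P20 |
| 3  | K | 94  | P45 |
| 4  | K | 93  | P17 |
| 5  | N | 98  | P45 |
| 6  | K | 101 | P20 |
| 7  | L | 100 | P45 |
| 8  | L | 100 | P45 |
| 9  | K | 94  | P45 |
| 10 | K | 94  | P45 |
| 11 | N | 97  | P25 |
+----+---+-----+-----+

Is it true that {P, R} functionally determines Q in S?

Yes

(P=K, R=P17): rows 1, 4 → Q = 93, 93 ✓
(P=K, R=P20): rows 2, 6 → Q = 101, 101 ✓
(P=K, R=P45): rows 3, 9, 10 → Q = 94, 94, 94 ✓
(P=N, R=P45): row 5 → Q = 98 ✓
(P=L, R=P45): rows 7, 8 → Q = 100, 100 ✓
(P=N, R=P25): row 11 → Q = 97 ✓
Every {P, R} value is associated with a single Q value, so {P, R} → Q holds.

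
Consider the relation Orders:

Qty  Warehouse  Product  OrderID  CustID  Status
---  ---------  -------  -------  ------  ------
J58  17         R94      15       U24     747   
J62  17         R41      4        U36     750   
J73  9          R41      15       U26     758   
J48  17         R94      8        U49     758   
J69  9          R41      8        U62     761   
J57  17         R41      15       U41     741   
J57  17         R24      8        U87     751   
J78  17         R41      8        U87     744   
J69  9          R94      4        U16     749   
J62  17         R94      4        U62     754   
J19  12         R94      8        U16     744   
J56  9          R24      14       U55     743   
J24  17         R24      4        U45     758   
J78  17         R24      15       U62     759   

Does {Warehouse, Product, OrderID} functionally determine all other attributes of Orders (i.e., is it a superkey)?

Yes

All 14 rows have distinct {Warehouse, Product, OrderID} values, so {Warehouse, Product, OrderID} → (all attributes) holds and {Warehouse, Product, OrderID} is a superkey.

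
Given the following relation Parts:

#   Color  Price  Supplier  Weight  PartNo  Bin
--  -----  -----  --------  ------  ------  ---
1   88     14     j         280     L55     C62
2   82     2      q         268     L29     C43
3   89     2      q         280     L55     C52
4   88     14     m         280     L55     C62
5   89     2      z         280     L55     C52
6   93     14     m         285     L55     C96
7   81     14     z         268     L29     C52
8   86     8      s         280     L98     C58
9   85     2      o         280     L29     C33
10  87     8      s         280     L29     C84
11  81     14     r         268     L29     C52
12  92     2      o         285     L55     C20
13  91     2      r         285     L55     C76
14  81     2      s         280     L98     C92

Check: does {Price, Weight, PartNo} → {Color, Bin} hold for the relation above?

No

(Price=14, Weight=280, PartNo=L55): rows 1, 4 → {Color,Bin} = (88, C62), (88, C62) ✓
(Price=2, Weight=268, PartNo=L29): row 2 → {Color,Bin} = (82, C43) ✓
(Price=2, Weight=280, PartNo=L55): rows 3, 5 → {Color,Bin} = (89, C52), (89, C52) ✓
(Price=14, Weight=285, PartNo=L55): row 6 → {Color,Bin} = (93, C96) ✓
(Price=14, Weight=268, PartNo=L29): rows 7, 11 → {Color,Bin} = (81, C52), (81, C52) ✓
(Price=8, Weight=280, PartNo=L98): row 8 → {Color,Bin} = (86, C58) ✓
(Price=2, Weight=280, PartNo=L29): row 9 → {Color,Bin} = (85, C33) ✓
(Price=8, Weight=280, PartNo=L29): row 10 → {Color,Bin} = (87, C84) ✓
(Price=2, Weight=285, PartNo=L55): rows 12, 13 → {Color,Bin} takes values {(92, C20), (91, C76)} — violation
(Price=2, Weight=280, PartNo=L98): row 14 → {Color,Bin} = (81, C92) ✓
Two rows agree on {Price, Weight, PartNo} but differ on {Color, Bin}, so {Price, Weight, PartNo} → {Color, Bin} does not hold.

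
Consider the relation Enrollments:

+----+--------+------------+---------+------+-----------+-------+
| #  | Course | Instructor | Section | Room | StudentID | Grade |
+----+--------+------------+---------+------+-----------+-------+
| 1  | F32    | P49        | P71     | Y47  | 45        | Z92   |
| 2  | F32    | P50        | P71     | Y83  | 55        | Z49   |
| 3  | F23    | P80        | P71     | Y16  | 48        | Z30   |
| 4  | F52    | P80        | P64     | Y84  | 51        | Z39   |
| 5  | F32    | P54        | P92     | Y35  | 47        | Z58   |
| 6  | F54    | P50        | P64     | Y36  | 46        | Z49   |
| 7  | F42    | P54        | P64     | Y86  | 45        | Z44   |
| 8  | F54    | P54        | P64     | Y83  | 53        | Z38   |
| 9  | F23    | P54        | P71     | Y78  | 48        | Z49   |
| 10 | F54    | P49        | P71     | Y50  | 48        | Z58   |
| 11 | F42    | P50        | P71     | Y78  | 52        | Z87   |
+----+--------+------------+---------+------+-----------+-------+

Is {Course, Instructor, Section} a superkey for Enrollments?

Yes

All 11 rows have distinct {Course, Instructor, Section} values, so {Course, Instructor, Section} → (all attributes) holds and {Course, Instructor, Section} is a superkey.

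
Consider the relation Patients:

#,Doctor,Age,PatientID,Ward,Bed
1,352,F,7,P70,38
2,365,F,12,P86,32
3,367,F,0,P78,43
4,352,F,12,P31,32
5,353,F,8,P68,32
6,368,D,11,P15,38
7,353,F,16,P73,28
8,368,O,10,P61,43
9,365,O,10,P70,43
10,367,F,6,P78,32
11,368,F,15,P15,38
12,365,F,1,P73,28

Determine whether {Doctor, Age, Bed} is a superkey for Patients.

All 12 rows have distinct {Doctor, Age, Bed} values, so {Doctor, Age, Bed} → (all attributes) holds and {Doctor, Age, Bed} is a superkey.

Yes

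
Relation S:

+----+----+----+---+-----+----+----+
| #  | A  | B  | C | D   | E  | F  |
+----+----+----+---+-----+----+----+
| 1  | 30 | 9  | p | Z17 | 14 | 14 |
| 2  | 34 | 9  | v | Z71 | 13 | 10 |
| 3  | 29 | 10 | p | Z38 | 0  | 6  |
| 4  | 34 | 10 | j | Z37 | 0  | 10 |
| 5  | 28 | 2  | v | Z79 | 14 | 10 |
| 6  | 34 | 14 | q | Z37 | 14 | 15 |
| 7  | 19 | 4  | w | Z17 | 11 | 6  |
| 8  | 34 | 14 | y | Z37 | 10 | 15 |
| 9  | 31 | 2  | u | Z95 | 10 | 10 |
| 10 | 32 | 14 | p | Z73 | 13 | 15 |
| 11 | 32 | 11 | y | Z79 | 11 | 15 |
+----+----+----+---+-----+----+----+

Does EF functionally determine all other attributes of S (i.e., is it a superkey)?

Yes

All 11 rows have distinct EF values, so EF → (all attributes) holds and EF is a superkey.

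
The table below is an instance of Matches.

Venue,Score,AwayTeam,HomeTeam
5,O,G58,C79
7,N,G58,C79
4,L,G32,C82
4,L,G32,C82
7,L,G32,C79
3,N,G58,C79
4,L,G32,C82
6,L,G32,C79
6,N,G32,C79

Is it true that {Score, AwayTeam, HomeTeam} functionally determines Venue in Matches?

(Score=O, AwayTeam=G58, HomeTeam=C79): 1 row → Venue = 5 ✓
(Score=N, AwayTeam=G58, HomeTeam=C79): 2 rows → Venue takes values {7, 3} — violation
(Score=L, AwayTeam=G32, HomeTeam=C82): 3 rows → Venue = 4, 4, 4 ✓
(Score=L, AwayTeam=G32, HomeTeam=C79): 2 rows → Venue takes values {7, 6} — violation
(Score=N, AwayTeam=G32, HomeTeam=C79): 1 row → Venue = 6 ✓
Two rows agree on {Score, AwayTeam, HomeTeam} but differ on Venue, so {Score, AwayTeam, HomeTeam} → Venue does not hold.

No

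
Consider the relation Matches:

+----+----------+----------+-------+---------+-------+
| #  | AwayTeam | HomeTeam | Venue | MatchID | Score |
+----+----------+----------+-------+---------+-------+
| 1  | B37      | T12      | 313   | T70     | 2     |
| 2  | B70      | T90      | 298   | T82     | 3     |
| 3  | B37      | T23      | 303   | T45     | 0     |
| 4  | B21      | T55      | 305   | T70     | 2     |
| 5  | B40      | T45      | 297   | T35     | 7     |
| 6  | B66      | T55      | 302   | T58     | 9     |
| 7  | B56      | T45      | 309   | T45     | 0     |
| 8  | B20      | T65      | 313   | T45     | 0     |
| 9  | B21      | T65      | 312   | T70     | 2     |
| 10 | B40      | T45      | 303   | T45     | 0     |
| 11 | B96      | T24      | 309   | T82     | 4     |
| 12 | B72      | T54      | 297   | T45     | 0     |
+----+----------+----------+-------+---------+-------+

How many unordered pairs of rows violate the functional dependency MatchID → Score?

1

MatchID=T70: all 3 rows agree on Score — 0 pairs.
MatchID=T82: violating pairs (2,11) — 1 pair.
MatchID=T45: all 5 rows agree on Score — 0 pairs.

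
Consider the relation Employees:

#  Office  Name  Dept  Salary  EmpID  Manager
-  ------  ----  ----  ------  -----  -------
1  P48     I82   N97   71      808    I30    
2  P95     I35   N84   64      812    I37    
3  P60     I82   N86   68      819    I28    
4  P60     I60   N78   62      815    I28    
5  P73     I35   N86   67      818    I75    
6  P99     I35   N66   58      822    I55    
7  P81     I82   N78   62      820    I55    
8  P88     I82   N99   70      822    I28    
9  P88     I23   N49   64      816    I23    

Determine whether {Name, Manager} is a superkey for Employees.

Rows 3 and 8 have the same {Name, Manager} value (Name=I82, Manager=I28) but are distinct tuples, so {Name, Manager} does not determine every attribute — not a superkey.

No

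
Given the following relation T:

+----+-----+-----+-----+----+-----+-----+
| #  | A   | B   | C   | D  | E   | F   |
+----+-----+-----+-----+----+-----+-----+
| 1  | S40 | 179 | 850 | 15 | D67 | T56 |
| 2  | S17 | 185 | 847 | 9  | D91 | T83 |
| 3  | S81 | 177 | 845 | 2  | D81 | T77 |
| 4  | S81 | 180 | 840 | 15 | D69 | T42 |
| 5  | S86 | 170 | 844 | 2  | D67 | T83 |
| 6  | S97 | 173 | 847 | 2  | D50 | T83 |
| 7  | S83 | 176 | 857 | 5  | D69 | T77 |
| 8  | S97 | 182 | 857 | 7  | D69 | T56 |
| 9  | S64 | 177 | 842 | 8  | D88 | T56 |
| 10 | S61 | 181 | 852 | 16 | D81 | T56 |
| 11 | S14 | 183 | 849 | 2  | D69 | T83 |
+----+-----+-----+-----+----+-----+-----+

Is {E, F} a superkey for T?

All 11 rows have distinct {E, F} values, so {E, F} → (all attributes) holds and {E, F} is a superkey.

Yes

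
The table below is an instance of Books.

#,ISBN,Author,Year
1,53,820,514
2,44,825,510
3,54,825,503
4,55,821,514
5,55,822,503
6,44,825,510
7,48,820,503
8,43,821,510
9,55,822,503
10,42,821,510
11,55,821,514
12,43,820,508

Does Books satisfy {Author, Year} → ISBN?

No

(Author=820, Year=514): row 1 → ISBN = 53 ✓
(Author=825, Year=510): rows 2, 6 → ISBN = 44, 44 ✓
(Author=825, Year=503): row 3 → ISBN = 54 ✓
(Author=821, Year=514): rows 4, 11 → ISBN = 55, 55 ✓
(Author=822, Year=503): rows 5, 9 → ISBN = 55, 55 ✓
(Author=820, Year=503): row 7 → ISBN = 48 ✓
(Author=821, Year=510): rows 8, 10 → ISBN takes values {43, 42} — violation
(Author=820, Year=508): row 12 → ISBN = 43 ✓
Two rows agree on {Author, Year} but differ on ISBN, so {Author, Year} → ISBN does not hold.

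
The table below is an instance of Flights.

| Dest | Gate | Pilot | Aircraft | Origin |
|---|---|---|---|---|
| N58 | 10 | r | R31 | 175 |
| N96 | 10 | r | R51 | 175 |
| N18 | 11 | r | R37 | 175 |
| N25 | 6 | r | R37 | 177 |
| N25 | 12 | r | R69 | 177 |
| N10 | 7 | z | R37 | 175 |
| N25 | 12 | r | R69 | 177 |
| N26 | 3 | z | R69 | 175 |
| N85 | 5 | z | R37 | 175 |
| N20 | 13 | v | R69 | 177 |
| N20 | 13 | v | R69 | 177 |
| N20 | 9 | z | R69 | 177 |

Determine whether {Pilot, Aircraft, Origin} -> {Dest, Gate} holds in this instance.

(Pilot=r, Aircraft=R31, Origin=175): 1 row → {Dest,Gate} = (N58, 10) ✓
(Pilot=r, Aircraft=R51, Origin=175): 1 row → {Dest,Gate} = (N96, 10) ✓
(Pilot=r, Aircraft=R37, Origin=175): 1 row → {Dest,Gate} = (N18, 11) ✓
(Pilot=r, Aircraft=R37, Origin=177): 1 row → {Dest,Gate} = (N25, 6) ✓
(Pilot=r, Aircraft=R69, Origin=177): 2 rows → {Dest,Gate} = (N25, 12), (N25, 12) ✓
(Pilot=z, Aircraft=R37, Origin=175): 2 rows → {Dest,Gate} takes values {(N10, 7), (N85, 5)} — violation
(Pilot=z, Aircraft=R69, Origin=175): 1 row → {Dest,Gate} = (N26, 3) ✓
(Pilot=v, Aircraft=R69, Origin=177): 2 rows → {Dest,Gate} = (N20, 13), (N20, 13) ✓
(Pilot=z, Aircraft=R69, Origin=177): 1 row → {Dest,Gate} = (N20, 9) ✓
Two rows agree on {Pilot, Aircraft, Origin} but differ on {Dest, Gate}, so {Pilot, Aircraft, Origin} -> {Dest, Gate} does not hold.

No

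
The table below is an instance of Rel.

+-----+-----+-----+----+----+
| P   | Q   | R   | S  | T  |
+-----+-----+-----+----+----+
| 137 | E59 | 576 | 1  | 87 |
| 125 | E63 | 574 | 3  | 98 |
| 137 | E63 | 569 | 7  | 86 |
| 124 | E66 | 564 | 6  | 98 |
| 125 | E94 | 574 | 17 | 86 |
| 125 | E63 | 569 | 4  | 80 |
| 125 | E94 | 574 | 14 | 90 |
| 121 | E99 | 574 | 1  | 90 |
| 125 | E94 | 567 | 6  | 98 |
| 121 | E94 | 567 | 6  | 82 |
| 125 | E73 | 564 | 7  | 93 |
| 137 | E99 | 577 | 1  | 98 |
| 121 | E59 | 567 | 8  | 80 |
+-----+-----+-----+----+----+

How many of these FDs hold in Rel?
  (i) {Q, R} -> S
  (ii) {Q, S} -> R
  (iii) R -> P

0

(i) {Q, R} -> S: (Q=E63, R=569): 2 rows → S takes values {7, 4} — violation; (Q=E94, R=574): 2 rows → S takes values {17, 14} — violation — fails.
(ii) {Q, S} -> R: (Q=E99, S=1): 2 rows → R takes values {574, 577} — violation — fails.
(iii) R -> P: R=574: 4 rows → P takes values {125, 121} — violation; R=569: 2 rows → P takes values {137, 125} — violation; R=564: 2 rows → P takes values {124, 125} — violation; R=567: 3 rows → P takes values {125, 121} — violation — fails.
None of the 3 dependencies hold.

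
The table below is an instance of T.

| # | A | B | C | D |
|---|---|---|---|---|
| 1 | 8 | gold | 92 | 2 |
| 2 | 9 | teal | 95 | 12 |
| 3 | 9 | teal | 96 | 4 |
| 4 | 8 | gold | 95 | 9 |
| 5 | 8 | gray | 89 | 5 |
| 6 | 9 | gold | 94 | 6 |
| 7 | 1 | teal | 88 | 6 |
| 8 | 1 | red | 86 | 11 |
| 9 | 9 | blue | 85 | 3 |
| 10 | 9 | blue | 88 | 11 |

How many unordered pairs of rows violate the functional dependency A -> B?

A=8: violating pairs (1,5), (4,5) — 2 pairs.
A=9: violating pairs (2,6), (2,9), (2,10), (3,6), (3,9), (3,10), (6,9), (6,10) — 8 pairs.
A=1: violating pairs (7,8) — 1 pair.

11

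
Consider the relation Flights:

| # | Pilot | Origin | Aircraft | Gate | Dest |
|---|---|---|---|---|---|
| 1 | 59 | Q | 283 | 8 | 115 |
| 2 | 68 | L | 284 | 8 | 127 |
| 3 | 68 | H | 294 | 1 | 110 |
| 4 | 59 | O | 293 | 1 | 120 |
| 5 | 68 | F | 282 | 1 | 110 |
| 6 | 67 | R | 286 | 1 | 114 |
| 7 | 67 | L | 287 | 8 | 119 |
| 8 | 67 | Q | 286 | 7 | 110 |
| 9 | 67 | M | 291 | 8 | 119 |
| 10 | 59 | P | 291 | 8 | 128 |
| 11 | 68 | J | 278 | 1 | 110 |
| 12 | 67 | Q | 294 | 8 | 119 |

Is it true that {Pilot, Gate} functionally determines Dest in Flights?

No

(Pilot=59, Gate=8): rows 1, 10 → Dest takes values {115, 128} — violation
(Pilot=68, Gate=8): row 2 → Dest = 127 ✓
(Pilot=68, Gate=1): rows 3, 5, 11 → Dest = 110, 110, 110 ✓
(Pilot=59, Gate=1): row 4 → Dest = 120 ✓
(Pilot=67, Gate=1): row 6 → Dest = 114 ✓
(Pilot=67, Gate=8): rows 7, 9, 12 → Dest = 119, 119, 119 ✓
(Pilot=67, Gate=7): row 8 → Dest = 110 ✓
Two rows agree on {Pilot, Gate} but differ on Dest, so {Pilot, Gate} -> Dest does not hold.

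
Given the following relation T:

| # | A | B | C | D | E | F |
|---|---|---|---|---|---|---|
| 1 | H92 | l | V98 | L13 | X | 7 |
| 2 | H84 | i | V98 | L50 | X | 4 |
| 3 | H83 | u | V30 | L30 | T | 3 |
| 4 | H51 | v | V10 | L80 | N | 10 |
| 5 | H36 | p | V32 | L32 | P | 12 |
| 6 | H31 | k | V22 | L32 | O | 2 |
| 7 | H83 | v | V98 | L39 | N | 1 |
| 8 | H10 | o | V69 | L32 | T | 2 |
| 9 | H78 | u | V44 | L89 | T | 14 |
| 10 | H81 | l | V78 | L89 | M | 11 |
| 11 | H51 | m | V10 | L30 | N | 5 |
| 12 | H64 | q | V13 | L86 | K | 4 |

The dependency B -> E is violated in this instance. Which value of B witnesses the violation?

B=l: rows 1, 10 → E takes values {X, M} — violation
B=i: row 2 → E = X ✓
B=u: rows 3, 9 → E = T, T ✓
B=v: rows 4, 7 → E = N, N ✓
B=p: row 5 → E = P ✓
B=k: row 6 → E = O ✓
B=o: row 8 → E = T ✓
B=m: row 11 → E = N ✓
B=q: row 12 → E = K ✓
The only B value with inconsistent E is B=l.

l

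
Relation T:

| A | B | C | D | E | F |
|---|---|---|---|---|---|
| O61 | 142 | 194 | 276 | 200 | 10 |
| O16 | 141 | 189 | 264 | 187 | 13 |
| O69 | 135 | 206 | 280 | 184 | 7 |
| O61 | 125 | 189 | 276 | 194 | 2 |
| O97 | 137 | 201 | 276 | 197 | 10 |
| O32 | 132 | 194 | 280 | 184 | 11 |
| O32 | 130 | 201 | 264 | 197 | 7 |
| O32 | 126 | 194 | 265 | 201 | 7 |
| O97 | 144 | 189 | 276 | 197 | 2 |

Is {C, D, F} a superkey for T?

Two distinct rows share (C=189, D=276, F=2), so {C, D, F} does not determine every attribute — not a superkey.

No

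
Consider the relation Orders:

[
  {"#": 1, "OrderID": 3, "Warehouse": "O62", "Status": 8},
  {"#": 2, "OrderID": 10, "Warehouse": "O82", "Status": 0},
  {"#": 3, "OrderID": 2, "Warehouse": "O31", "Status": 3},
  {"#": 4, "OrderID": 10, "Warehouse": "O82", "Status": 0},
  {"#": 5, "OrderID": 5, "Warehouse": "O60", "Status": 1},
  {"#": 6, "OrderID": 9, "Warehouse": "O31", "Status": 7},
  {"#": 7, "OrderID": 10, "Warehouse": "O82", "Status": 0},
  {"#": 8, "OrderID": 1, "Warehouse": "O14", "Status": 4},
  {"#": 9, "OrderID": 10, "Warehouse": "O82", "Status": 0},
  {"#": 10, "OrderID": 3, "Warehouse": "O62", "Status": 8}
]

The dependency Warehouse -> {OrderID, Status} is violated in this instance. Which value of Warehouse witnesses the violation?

O31

Warehouse=O62: rows 1, 10 → {OrderID,Status} = (3, 8), (3, 8) ✓
Warehouse=O82: rows 2, 4, 7, 9 → {OrderID,Status} = (10, 0), (10, 0), (10, 0), (10, 0) ✓
Warehouse=O31: rows 3, 6 → {OrderID,Status} takes values {(2, 3), (9, 7)} — violation
Warehouse=O60: row 5 → {OrderID,Status} = (5, 1) ✓
Warehouse=O14: row 8 → {OrderID,Status} = (1, 4) ✓
The only Warehouse value with inconsistent RHS is Warehouse=O31.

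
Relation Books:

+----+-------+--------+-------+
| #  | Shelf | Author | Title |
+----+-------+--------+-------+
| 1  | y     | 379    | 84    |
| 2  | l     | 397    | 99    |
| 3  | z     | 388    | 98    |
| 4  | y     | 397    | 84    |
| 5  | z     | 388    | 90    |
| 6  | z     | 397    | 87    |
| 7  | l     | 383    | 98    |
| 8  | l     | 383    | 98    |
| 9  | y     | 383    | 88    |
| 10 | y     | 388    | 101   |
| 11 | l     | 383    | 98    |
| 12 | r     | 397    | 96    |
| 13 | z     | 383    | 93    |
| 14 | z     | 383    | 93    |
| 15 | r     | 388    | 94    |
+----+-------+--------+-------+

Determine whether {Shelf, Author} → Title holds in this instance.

No

(Shelf=y, Author=379): row 1 → Title = 84 ✓
(Shelf=l, Author=397): row 2 → Title = 99 ✓
(Shelf=z, Author=388): rows 3, 5 → Title takes values {98, 90} — violation
(Shelf=y, Author=397): row 4 → Title = 84 ✓
(Shelf=z, Author=397): row 6 → Title = 87 ✓
(Shelf=l, Author=383): rows 7, 8, 11 → Title = 98, 98, 98 ✓
(Shelf=y, Author=383): row 9 → Title = 88 ✓
(Shelf=y, Author=388): row 10 → Title = 101 ✓
(Shelf=r, Author=397): row 12 → Title = 96 ✓
(Shelf=z, Author=383): rows 13, 14 → Title = 93, 93 ✓
(Shelf=r, Author=388): row 15 → Title = 94 ✓
Two rows agree on {Shelf, Author} but differ on Title, so {Shelf, Author} → Title does not hold.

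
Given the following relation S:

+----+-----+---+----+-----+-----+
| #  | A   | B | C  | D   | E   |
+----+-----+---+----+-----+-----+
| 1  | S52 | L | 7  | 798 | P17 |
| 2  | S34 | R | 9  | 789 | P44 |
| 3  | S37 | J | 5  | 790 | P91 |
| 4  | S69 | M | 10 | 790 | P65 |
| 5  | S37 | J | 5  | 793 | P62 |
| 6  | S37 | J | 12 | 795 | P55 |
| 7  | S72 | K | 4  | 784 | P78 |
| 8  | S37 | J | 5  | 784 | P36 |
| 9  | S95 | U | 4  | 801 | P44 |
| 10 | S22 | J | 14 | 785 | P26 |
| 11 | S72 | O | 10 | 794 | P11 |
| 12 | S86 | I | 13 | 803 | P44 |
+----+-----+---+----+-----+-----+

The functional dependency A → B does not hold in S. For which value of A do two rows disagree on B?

S72

A=S52: row 1 → B = L ✓
A=S34: row 2 → B = R ✓
A=S37: rows 3, 5, 6, 8 → B = J, J, J, J ✓
A=S69: row 4 → B = M ✓
A=S72: rows 7, 11 → B takes values {K, O} — violation
A=S95: row 9 → B = U ✓
A=S22: row 10 → B = J ✓
A=S86: row 12 → B = I ✓
The only A value with inconsistent B is A=S72.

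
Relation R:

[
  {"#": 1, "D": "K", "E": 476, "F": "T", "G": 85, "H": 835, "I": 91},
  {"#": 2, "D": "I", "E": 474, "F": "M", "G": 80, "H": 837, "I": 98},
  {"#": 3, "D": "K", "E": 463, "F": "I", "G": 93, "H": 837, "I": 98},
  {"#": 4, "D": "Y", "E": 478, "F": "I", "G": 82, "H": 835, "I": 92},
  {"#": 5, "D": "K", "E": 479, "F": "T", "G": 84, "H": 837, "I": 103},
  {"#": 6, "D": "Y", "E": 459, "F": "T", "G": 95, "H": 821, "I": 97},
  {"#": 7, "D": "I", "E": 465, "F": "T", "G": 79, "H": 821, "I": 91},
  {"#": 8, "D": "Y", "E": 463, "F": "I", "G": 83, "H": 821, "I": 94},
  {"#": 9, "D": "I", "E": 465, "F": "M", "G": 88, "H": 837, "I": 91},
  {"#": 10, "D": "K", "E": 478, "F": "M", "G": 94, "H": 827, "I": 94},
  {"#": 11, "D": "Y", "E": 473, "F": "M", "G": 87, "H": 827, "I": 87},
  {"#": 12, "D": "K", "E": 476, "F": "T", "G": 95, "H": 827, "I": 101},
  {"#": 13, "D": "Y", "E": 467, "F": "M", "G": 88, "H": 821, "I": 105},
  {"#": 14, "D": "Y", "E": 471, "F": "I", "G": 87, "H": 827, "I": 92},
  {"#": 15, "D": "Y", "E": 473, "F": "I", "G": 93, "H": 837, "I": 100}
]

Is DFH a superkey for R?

Rows 2 and 9 have the same DFH value (D=I, F=M, H=837) but are distinct tuples, so DFH does not determine every attribute — not a superkey.

No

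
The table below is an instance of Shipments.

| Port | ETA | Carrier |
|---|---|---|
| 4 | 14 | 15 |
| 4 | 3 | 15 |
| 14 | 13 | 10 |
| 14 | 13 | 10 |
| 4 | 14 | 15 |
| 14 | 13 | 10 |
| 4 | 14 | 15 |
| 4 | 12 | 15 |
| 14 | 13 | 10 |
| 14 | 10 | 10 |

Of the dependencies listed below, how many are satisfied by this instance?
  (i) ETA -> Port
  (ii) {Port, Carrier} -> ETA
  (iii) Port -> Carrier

2

(i) ETA -> Port: every LHS value maps to a single RHS value — holds.
(ii) {Port, Carrier} -> ETA: (Port=4, Carrier=15): 5 rows → ETA takes values {14, 3, 12} — violation; (Port=14, Carrier=10): 5 rows → ETA takes values {13, 10} — violation — fails.
(iii) Port -> Carrier: every LHS value maps to a single RHS value — holds.
2 of the 3 dependencies hold.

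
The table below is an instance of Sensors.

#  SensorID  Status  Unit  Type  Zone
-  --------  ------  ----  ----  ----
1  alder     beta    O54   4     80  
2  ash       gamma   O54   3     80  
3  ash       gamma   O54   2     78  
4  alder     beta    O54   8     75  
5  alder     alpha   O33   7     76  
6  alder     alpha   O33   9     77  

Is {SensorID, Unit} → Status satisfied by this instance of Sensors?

Yes

(SensorID=alder, Unit=O54): rows 1, 4 → Status = beta, beta ✓
(SensorID=ash, Unit=O54): rows 2, 3 → Status = gamma, gamma ✓
(SensorID=alder, Unit=O33): rows 5, 6 → Status = alpha, alpha ✓
Every {SensorID, Unit} value is associated with a single Status value, so {SensorID, Unit} → Status holds.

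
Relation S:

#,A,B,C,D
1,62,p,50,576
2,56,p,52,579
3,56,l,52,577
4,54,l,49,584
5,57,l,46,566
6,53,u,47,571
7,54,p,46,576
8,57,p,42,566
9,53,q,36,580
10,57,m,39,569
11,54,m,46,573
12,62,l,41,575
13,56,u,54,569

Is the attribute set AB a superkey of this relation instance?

All 13 rows have distinct AB values, so AB → (all attributes) holds and AB is a superkey.

Yes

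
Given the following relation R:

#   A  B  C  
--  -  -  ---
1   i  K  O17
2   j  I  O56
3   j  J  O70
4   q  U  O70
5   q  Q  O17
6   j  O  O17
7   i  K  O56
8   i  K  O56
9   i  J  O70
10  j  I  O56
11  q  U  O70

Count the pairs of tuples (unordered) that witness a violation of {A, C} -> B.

(A=j, C=O56): all 2 rows agree on B — 0 pairs.
(A=q, C=O70): all 2 rows agree on B — 0 pairs.
(A=i, C=O56): all 2 rows agree on B — 0 pairs.

0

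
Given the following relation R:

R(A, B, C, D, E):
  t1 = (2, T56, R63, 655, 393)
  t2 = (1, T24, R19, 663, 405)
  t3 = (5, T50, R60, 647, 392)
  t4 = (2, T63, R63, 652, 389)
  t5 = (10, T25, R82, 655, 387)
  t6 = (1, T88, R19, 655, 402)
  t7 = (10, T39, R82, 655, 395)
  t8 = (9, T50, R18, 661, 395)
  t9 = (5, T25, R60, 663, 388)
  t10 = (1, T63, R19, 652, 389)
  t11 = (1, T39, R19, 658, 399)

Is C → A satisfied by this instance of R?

C=R63: rows 1, 4 → A = 2, 2 ✓
C=R19: rows 2, 6, 10, 11 → A = 1, 1, 1, 1 ✓
C=R60: rows 3, 9 → A = 5, 5 ✓
C=R82: rows 5, 7 → A = 10, 10 ✓
C=R18: row 8 → A = 9 ✓
Every C value is associated with a single A value, so C → A holds.

Yes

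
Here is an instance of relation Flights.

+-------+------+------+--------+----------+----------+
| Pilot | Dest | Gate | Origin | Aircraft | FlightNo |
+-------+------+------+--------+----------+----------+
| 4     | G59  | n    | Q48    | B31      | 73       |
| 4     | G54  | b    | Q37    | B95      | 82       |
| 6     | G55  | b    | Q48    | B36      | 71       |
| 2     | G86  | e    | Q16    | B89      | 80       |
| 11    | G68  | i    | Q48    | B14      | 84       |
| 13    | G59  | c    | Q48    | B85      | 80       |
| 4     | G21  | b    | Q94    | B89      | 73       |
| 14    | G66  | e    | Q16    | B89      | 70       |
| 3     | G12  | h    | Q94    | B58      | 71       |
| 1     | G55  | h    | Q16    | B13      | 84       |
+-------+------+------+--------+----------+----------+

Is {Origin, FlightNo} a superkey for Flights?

All 10 rows have distinct {Origin, FlightNo} values, so {Origin, FlightNo} → (all attributes) holds and {Origin, FlightNo} is a superkey.

Yes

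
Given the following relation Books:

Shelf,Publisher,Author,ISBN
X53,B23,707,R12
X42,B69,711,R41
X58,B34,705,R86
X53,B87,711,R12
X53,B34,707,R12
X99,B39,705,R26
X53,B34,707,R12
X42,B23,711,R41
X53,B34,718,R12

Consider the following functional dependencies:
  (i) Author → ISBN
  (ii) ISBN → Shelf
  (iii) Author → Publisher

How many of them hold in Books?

1

(i) Author → ISBN: Author=711: 3 rows → ISBN takes values {R41, R12} — violation; Author=705: 2 rows → ISBN takes values {R86, R26} — violation — fails.
(ii) ISBN → Shelf: every LHS value maps to a single RHS value — holds.
(iii) Author → Publisher: Author=707: 3 rows → Publisher takes values {B23, B34} — violation; Author=711: 3 rows → Publisher takes values {B69, B87, B23} — violation; Author=705: 2 rows → Publisher takes values {B34, B39} — violation — fails.
1 of the 3 dependencies holds.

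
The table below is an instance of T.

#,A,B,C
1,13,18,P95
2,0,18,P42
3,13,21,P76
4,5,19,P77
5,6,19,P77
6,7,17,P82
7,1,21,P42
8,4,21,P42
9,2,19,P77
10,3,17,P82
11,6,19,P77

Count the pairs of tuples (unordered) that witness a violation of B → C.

3

B=18: violating pairs (1,2) — 1 pair.
B=21: violating pairs (3,7), (3,8) — 2 pairs.
B=19: all 4 rows agree on C — 0 pairs.
B=17: all 2 rows agree on C — 0 pairs.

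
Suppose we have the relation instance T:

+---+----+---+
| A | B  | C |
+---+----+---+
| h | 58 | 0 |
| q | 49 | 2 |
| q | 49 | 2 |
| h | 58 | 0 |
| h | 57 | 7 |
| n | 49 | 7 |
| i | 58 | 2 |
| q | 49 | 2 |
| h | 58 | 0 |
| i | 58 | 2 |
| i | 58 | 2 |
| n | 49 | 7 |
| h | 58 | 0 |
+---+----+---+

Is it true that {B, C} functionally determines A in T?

(B=58, C=0): 4 rows → A = h, h, h, h ✓
(B=49, C=2): 3 rows → A = q, q, q ✓
(B=57, C=7): 1 row → A = h ✓
(B=49, C=7): 2 rows → A = n, n ✓
(B=58, C=2): 3 rows → A = i, i, i ✓
Every {B, C} value is associated with a single A value, so {B, C} → A holds.

Yes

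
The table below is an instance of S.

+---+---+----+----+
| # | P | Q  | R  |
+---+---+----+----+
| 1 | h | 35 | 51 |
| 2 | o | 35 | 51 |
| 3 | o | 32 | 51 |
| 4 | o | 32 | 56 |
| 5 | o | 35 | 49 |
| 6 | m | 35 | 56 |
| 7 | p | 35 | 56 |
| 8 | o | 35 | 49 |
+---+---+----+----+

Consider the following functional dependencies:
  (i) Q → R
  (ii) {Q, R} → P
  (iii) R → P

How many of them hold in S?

0

(i) Q → R: Q=35: rows 1, 2, 5, 6, 7, 8 → R takes values {51, 49, 56} — violation; Q=32: rows 3, 4 → R takes values {51, 56} — violation — fails.
(ii) {Q, R} → P: (Q=35, R=51): rows 1, 2 → P takes values {h, o} — violation; (Q=35, R=56): rows 6, 7 → P takes values {m, p} — violation — fails.
(iii) R → P: R=51: rows 1, 2, 3 → P takes values {h, o} — violation; R=56: rows 4, 6, 7 → P takes values {o, m, p} — violation — fails.
None of the 3 dependencies hold.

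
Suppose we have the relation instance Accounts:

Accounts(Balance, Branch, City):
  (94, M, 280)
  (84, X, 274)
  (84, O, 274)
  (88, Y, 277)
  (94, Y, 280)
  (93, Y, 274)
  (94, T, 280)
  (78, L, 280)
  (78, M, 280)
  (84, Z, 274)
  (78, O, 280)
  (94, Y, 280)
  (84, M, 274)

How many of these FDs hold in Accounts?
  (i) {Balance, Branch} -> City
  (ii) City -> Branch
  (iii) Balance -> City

2

(i) {Balance, Branch} -> City: every LHS value maps to a single RHS value — holds.
(ii) City -> Branch: City=280: 7 rows → Branch takes values {M, Y, T, L, O} — violation; City=274: 5 rows → Branch takes values {X, O, Y, Z, M} — violation — fails.
(iii) Balance -> City: every LHS value maps to a single RHS value — holds.
2 of the 3 dependencies hold.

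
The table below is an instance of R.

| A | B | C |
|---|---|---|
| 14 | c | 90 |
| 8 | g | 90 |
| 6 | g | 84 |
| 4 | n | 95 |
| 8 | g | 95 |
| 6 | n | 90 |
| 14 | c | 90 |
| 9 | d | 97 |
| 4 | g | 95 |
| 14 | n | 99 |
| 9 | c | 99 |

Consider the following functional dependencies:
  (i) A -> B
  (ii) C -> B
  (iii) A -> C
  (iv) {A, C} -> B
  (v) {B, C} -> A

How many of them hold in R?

0

(i) A -> B: A=14: 3 rows → B takes values {c, n} — violation; A=6: 2 rows → B takes values {g, n} — violation; A=4: 2 rows → B takes values {n, g} — violation; A=9: 2 rows → B takes values {d, c} — violation — fails.
(ii) C -> B: C=90: 4 rows → B takes values {c, g, n} — violation; C=95: 3 rows → B takes values {n, g} — violation; C=99: 2 rows → B takes values {n, c} — violation — fails.
(iii) A -> C: A=14: 3 rows → C takes values {90, 99} — violation; A=8: 2 rows → C takes values {90, 95} — violation; A=6: 2 rows → C takes values {84, 90} — violation; A=9: 2 rows → C takes values {97, 99} — violation — fails.
(iv) {A, C} -> B: (A=4, C=95): 2 rows → B takes values {n, g} — violation — fails.
(v) {B, C} -> A: (B=g, C=95): 2 rows → A takes values {8, 4} — violation — fails.
None of the 5 dependencies hold.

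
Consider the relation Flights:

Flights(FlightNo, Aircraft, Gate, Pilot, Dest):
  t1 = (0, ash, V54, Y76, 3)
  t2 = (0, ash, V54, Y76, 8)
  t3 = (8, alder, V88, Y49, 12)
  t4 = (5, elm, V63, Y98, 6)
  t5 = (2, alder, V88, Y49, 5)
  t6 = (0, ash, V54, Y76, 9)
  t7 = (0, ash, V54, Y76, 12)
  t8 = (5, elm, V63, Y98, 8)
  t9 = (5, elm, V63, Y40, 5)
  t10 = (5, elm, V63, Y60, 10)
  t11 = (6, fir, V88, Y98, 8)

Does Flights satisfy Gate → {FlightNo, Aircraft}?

Gate=V54: rows 1, 2, 6, 7 → {FlightNo,Aircraft} = (0, ash), (0, ash), (0, ash), (0, ash) ✓
Gate=V88: rows 3, 5, 11 → {FlightNo,Aircraft} takes values {(8, alder), (2, alder), (6, fir)} — violation
Gate=V63: rows 4, 8, 9, 10 → {FlightNo,Aircraft} = (5, elm), (5, elm), (5, elm), (5, elm) ✓
Two rows agree on Gate but differ on {FlightNo, Aircraft}, so Gate → {FlightNo, Aircraft} does not hold.

No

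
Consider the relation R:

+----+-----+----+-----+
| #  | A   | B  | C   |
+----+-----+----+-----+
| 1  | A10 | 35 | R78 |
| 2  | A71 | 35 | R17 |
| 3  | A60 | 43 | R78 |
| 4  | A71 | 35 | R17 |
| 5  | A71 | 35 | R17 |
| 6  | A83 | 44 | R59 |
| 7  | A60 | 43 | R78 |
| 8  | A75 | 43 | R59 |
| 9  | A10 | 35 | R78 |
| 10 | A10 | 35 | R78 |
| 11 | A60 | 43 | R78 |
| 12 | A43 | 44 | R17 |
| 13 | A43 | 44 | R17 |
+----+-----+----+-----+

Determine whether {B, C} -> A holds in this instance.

(B=35, C=R78): rows 1, 9, 10 → A = A10, A10, A10 ✓
(B=35, C=R17): rows 2, 4, 5 → A = A71, A71, A71 ✓
(B=43, C=R78): rows 3, 7, 11 → A = A60, A60, A60 ✓
(B=44, C=R59): row 6 → A = A83 ✓
(B=43, C=R59): row 8 → A = A75 ✓
(B=44, C=R17): rows 12, 13 → A = A43, A43 ✓
Every {B, C} value is associated with a single A value, so {B, C} -> A holds.

Yes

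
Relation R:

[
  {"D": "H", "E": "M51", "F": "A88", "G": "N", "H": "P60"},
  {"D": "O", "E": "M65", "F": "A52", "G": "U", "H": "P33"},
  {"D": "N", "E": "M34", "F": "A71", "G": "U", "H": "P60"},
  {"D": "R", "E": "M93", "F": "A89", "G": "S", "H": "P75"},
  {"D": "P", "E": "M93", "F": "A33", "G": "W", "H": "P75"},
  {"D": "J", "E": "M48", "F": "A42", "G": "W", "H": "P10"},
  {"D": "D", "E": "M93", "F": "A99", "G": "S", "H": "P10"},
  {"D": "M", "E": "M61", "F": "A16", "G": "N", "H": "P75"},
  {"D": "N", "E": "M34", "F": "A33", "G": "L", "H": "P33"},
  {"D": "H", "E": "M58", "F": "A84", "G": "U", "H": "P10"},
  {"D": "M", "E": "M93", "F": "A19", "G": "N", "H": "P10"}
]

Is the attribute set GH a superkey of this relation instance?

All 11 rows have distinct GH values, so GH → (all attributes) holds and GH is a superkey.

Yes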